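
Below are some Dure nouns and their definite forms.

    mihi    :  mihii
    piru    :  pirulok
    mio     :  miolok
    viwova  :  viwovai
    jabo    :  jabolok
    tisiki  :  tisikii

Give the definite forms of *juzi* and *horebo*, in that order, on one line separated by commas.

juzii, horebolok

The pattern is rounding harmony: -lok when the last vowel of the stem is a rounded vowel (*piru*, *mio*, *jabo*); -i when the last vowel of the stem is an unrounded vowel (*mihi*, *viwova*, *tisiki*).
The last vowel of *juzi* is /i/, which is an unrounded vowel, so the suffix is -i, giving *juzii*.
Since the last vowel of *horebo* is /o/ (a rounded vowel), it takes -lok, giving *horebolok*.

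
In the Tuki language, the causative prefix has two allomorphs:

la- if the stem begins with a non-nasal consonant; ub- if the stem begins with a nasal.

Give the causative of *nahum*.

Since the first consonant of *nahum* is /n/ (a nasal), it takes ub-, giving *ubnahum*.

ubnahum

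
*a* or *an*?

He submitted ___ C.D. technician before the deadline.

a

The indefinite article is chosen by the initial *sound* of the following word, not its spelling.
The initialism *C.D.* is read letter by letter; the first letter, C, is pronounced /siː/, which begins with a consonant sound.
So the article is *a*: He submitted a C.D. technician before the deadline.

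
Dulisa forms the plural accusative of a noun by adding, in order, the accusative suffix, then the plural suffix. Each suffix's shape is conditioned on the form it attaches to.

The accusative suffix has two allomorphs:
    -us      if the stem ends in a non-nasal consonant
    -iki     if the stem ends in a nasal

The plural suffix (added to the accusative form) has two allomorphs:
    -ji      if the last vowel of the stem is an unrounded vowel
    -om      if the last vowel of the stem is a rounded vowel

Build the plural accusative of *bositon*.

*bositon* — final consonant /n/ (a nasal) → -iki → *bositoniki*.
The last vowel of the accusative form *bositoniki* is /i/, which is an unrounded vowel, so the plural suffix is -ji, giving *bositonikiji*.

bositonikiji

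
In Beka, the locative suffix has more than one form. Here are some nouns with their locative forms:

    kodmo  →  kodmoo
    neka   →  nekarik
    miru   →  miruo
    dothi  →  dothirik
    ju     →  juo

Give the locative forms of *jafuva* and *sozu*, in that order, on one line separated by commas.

Looking at the last vowel of each stem: -o when the last vowel of the stem is a rounded vowel (*kodmo*, *miru*, *ju*); -rik when the last vowel of the stem is an unrounded vowel (*neka*, *dothi*).
Since the last vowel of *jafuva* is /a/ (an unrounded vowel), it takes -rik, giving *jafuvarik*.
The last vowel of *sozu* is /u/, which is a rounded vowel, so the suffix is -o, giving *sozuo*.

jafuvarik, sozuo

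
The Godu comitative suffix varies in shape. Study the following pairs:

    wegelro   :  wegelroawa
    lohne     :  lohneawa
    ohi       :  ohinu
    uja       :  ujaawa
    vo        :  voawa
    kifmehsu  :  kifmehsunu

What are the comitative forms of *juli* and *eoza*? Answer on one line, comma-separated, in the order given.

The suffix is conditioned by the last vowel: -nu when the last vowel of the stem is a high vowel (*ohi*, *kifmehsu*); -awa when the last vowel of the stem is a non-high vowel (*wegelro*, *lohne*, *uja*, *vo*).
*juli* — last vowel /i/ (a high vowel) → -nu → *julinu*.
The last vowel of *eoza* is /a/, which is a non-high vowel, so the suffix is -awa, giving *eozaawa*.

julinu, eozaawa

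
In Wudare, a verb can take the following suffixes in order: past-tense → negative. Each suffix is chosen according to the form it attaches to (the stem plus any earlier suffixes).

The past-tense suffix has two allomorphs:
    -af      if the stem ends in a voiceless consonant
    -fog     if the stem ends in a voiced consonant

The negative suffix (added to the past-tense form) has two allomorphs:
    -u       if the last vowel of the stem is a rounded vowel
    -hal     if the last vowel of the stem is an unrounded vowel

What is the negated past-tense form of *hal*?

The final consonant of *hal* is /l/, which is voiced, so the past-tense suffix is -fog, giving *halfog*.
The last vowel of the past-tense form *halfog* is /o/, which is a rounded vowel, so the negative suffix is -u, giving *halfogu*.

halfogu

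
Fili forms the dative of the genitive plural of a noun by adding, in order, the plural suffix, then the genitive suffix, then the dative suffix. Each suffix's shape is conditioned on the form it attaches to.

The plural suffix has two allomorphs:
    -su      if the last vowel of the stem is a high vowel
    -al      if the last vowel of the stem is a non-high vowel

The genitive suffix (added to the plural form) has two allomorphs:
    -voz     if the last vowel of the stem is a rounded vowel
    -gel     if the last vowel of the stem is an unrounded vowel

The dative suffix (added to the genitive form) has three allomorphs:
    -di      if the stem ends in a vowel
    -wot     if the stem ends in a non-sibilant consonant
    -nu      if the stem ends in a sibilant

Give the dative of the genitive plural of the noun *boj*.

*boj*: last vowel = /o/, a non-high vowel → -al → *bojal*.
The last vowel of the plural form *bojal* is /a/, which is an unrounded vowel, so the genitive suffix is -gel, giving *bojalgel*.
The genitive form *bojalgel*: final sound = /l/, a non-sibilant consonant → -wot → *bojalgelwot*.

bojalgelwot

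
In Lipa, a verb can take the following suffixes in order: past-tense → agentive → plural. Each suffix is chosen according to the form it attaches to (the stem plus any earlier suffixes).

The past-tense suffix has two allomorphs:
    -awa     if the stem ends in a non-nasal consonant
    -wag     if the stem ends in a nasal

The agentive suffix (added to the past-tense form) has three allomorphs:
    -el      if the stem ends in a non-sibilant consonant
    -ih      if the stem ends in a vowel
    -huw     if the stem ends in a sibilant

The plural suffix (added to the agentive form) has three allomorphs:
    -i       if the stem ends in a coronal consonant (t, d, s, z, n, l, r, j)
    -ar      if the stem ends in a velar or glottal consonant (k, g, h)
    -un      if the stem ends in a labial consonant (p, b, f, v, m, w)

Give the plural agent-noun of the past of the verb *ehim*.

ehimwageli

Since the final consonant of *ehim* is /m/ (a nasal), it takes -wag, giving *ehimwag*.
The final sound of the past-tense form *ehimwag* is /g/, which is a non-sibilant consonant, so the agentive suffix is -el, giving *ehimwagel*.
The agentive form *ehimwagel* — final consonant /l/ (coronal) → -i → *ehimwageli*.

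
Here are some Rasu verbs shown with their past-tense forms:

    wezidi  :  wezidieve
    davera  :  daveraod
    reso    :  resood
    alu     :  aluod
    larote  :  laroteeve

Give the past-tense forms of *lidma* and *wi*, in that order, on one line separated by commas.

lidmaod, wieve

The pattern is front/back vowel harmony: -eve when the last vowel of the stem is a front vowel (*wezidi*, *larote*); -od when the last vowel of the stem is a back vowel (*davera*, *reso*, *alu*).
The last vowel of *lidma* is /a/, which is a back vowel, so the suffix is -od, giving *lidmaod*.
Since the last vowel of *wi* is /i/ (a front vowel), it takes -eve, giving *wieve*.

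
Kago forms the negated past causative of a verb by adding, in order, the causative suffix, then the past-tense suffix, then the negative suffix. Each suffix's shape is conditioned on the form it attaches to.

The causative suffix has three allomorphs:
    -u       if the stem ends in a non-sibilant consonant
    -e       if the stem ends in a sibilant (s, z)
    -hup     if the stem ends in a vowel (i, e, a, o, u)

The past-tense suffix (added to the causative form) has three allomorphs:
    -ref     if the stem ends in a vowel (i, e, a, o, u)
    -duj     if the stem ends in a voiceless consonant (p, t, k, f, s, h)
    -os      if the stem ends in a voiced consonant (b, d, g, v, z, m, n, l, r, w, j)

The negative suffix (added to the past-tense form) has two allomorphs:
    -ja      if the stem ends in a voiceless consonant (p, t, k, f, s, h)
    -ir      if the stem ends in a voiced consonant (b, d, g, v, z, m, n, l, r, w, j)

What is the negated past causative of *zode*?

*zode*: final sound = /e/, a vowel → -hup → *zodehup*.
The causative form *zodehup* — final sound /p/ (a voiceless consonant) → -duj → *zodehupduj*.
The past-tense form *zodehupduj* — final consonant /j/ (voiced) → -ir → *zodehupdujir*.

zodehupdujir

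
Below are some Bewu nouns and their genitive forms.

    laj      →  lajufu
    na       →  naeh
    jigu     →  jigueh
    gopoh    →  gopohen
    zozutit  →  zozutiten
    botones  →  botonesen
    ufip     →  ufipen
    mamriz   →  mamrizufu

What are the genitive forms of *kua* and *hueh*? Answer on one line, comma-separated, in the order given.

kuaeh, huehen

The pattern is voicing of the final sound: -en when the stem ends in a voiceless consonant (*gopoh*, *zozutit*, *botones*, *ufip*); -ufu when the stem ends in a voiced consonant (*laj*, *mamriz*); -eh when the stem ends in a vowel (*na*, *jigu*).
The final sound of *kua* is /a/, which is a vowel, so the suffix is -eh, giving *kuaeh*.
The final sound of *hueh* is /h/, which is a voiceless consonant, so the suffix is -en, giving *huehen*.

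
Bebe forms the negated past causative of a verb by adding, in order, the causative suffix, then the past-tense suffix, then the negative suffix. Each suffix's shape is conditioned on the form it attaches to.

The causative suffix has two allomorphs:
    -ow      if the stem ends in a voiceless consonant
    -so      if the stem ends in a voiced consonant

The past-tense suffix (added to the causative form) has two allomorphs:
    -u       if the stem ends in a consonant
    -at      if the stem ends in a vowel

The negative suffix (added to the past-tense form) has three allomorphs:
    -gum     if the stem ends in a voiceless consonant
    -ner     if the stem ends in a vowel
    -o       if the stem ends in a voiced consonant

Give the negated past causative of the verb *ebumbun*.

*ebumbun* — final consonant /n/ (voiced) → -so → *ebumbunso*.
The causative form *ebumbunso*: final sound = /o/, a vowel → -at → *ebumbunsoat*.
The final sound of the past-tense form *ebumbunsoat* is /t/, which is a voiceless consonant, so the negative suffix is -gum, giving *ebumbunsoatgum*.

ebumbunsoatgum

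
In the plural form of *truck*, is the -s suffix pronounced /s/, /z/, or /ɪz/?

The stem *truck* ends in a voiceless non-sibilant consonant.
The plural suffix surfaces as /ɪz/ after sibilants, /s/ after other voiceless consonants, and /z/ after other voiced sounds.
So the plural -s on *truck* is pronounced /s/.

/s/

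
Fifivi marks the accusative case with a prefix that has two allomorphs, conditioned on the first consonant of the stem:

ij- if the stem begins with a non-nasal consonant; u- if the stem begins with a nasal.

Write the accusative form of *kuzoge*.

*kuzoge* — first consonant /k/ (non-nasal) → ij- → *ijkuzoge*.

ijkuzoge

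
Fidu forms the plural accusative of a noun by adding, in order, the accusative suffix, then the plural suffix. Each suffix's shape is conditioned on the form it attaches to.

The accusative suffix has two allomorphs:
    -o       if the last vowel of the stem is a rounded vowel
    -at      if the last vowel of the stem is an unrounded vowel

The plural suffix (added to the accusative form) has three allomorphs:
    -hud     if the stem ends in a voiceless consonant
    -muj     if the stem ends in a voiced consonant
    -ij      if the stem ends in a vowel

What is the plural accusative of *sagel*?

*sagel* — last vowel /e/ (an unrounded vowel) → -at → *sagelat*.
Since the final sound of the accusative form *sagelat* is /t/ (a voiceless consonant), it takes -hud, giving *sagelathud*.

sagelathud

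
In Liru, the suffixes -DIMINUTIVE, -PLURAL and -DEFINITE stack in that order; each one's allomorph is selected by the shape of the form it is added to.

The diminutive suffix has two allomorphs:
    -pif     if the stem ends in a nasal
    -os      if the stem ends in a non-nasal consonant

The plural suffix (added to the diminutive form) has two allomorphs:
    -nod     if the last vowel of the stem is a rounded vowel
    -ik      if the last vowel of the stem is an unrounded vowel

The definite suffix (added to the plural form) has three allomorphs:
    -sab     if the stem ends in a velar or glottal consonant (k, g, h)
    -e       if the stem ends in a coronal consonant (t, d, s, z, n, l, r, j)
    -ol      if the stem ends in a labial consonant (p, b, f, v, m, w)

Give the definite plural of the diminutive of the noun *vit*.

Since the final consonant of *vit* is /t/ (non-nasal), it takes -os, giving *vitos*.
The last vowel of the diminutive form *vitos* is /o/, which is a rounded vowel, so the plural suffix is -nod, giving *vitosnod*.
The final consonant of the plural form *vitosnod* is /d/, which is coronal, so the definite suffix is -e, giving *vitosnode*.

vitosnode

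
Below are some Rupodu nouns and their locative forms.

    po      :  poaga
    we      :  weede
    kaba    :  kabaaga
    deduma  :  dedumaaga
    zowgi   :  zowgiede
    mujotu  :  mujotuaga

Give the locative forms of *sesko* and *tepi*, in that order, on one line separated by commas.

Looking at the last vowel of each stem: -ede when the last vowel of the stem is a front vowel (*we*, *zowgi*); -aga when the last vowel of the stem is a back vowel (*po*, *kaba*, *deduma*, *mujotu*).
Since the last vowel of *sesko* is /o/ (a back vowel), it takes -aga, giving *seskoaga*.
The last vowel of *tepi* is /i/, which is a front vowel, so the suffix is -ede, giving *tepiede*.

seskoaga, tepiede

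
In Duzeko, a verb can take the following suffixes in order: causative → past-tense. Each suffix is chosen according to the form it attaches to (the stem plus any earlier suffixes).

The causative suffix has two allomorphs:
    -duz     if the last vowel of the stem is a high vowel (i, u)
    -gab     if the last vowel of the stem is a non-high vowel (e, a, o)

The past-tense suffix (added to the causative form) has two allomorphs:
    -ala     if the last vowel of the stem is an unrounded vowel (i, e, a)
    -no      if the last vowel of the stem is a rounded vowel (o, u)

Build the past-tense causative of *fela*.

felagabala

*fela* — last vowel /a/ (a non-high vowel) → -gab → *felagab*.
Since the last vowel of the causative form *felagab* is /a/ (an unrounded vowel), it takes -ala, giving *felagabala*.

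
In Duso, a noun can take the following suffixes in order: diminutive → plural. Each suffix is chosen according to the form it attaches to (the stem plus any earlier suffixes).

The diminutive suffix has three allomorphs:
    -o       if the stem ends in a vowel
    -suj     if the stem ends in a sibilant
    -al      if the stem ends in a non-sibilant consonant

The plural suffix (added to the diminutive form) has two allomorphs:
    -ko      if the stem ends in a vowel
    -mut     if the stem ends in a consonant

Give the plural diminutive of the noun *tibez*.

tibezsujmut

The final sound of *tibez* is /z/, which is a sibilant, so the diminutive suffix is -suj, giving *tibezsuj*.
The diminutive form *tibezsuj* — final sound /j/ (a consonant) → -mut → *tibezsujmut*.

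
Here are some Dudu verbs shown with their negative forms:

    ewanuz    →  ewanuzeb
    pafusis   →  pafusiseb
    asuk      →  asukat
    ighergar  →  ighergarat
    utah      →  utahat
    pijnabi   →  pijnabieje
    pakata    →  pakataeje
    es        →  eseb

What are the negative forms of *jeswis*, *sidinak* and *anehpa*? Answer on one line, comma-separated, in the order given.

jeswiseb, sidinakat, anehpaeje

The suffix is conditioned by the final sound: -eb when the stem ends in a sibilant (*ewanuz*, *pafusis*, *es*); -at when the stem ends in a non-sibilant consonant (*asuk*, *ighergar*, *utah*); -eje when the stem ends in a vowel (*pijnabi*, *pakata*).
*jeswis*: final sound = /s/, a sibilant → -eb → *jeswiseb*.
The final sound of *sidinak* is /k/, which is a non-sibilant consonant, so the suffix is -at, giving *sidinakat*.
*anehpa* — final sound /a/ (a vowel) → -eje → *anehpaeje*.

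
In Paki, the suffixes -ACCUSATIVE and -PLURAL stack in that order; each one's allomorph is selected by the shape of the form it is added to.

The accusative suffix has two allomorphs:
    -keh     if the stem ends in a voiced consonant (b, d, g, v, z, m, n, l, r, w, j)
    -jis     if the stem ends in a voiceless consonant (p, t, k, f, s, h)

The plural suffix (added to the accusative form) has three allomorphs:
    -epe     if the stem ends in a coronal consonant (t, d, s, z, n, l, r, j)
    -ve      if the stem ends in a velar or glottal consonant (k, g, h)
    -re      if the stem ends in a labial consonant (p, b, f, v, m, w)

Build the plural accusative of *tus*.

tusjisepe

*tus* — final consonant /s/ (voiceless) → -jis → *tusjis*.
The final consonant of the accusative form *tusjis* is /s/, which is coronal, so the plural suffix is -epe, giving *tusjisepe*.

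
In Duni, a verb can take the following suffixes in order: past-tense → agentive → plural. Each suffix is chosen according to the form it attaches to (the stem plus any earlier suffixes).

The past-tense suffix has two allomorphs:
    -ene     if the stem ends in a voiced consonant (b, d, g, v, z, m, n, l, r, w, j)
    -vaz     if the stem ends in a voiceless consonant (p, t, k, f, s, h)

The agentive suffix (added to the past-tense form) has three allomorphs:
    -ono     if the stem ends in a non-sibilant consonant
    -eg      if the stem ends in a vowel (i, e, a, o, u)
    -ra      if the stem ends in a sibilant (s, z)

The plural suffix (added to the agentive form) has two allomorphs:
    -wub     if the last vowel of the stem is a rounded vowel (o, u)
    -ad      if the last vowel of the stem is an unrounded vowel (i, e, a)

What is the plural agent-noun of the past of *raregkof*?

Since the final consonant of *raregkof* is /f/ (voiceless), it takes -vaz, giving *raregkofvaz*.
The past-tense form *raregkofvaz* — final sound /z/ (a sibilant) → -ra → *raregkofvazra*.
The agentive form *raregkofvazra* — last vowel /a/ (an unrounded vowel) → -ad → *raregkofvazraad*.

raregkofvazraad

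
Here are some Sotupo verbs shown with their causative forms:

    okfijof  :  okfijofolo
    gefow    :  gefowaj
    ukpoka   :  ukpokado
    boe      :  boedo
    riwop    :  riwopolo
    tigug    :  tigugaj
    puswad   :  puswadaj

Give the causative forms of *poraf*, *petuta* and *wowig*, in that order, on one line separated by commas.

porafolo, petutado, wowigaj

The suffix is conditioned by the final sound: -olo when the stem ends in a voiceless consonant (*okfijof*, *riwop*); -aj when the stem ends in a voiced consonant (*gefow*, *tigug*, *puswad*); -do when the stem ends in a vowel (*ukpoka*, *boe*).
*poraf* — final sound /f/ (a voiceless consonant) → -olo → *porafolo*.
Since the final sound of *petuta* is /a/ (a vowel), it takes -do, giving *petutado*.
*wowig* — final sound /g/ (a voiced consonant) → -aj → *wowigaj*.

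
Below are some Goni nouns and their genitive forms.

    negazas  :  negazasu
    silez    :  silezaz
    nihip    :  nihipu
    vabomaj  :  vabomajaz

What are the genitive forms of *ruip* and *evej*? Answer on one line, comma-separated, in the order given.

The alternation tracks the final consonant of the stem — -u when the stem ends in a voiceless consonant (*negazas*, *nihip*); -az when the stem ends in a voiced consonant (*silez*, *vabomaj*).
Since the final consonant of *ruip* is /p/ (voiceless), it takes -u, giving *ruipu*.
*evej* — final consonant /j/ (voiced) → -az → *evejaz*.

ruipu, evejaz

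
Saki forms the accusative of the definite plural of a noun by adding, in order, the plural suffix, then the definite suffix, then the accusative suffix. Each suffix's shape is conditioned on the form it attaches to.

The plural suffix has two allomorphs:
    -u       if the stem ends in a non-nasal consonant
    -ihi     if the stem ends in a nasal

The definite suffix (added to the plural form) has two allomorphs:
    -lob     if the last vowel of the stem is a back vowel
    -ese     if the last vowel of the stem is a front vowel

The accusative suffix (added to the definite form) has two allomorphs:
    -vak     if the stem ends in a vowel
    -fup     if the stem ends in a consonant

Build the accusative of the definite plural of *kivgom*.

Since the final consonant of *kivgom* is /m/ (a nasal), it takes -ihi, giving *kivgomihi*.
The last vowel of the plural form *kivgomihi* is /i/, which is a front vowel, so the definite suffix is -ese, giving *kivgomihiese*.
The definite form *kivgomihiese*: final sound = /e/, a vowel → -vak → *kivgomihiesevak*.

kivgomihiesevak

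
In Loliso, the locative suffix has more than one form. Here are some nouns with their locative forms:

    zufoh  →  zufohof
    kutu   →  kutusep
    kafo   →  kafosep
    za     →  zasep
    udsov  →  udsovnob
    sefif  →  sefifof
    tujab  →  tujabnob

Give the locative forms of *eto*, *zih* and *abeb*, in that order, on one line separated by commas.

The pattern is voicing of the final sound: -of when the stem ends in a voiceless consonant (*zufoh*, *sefif*); -nob when the stem ends in a voiced consonant (*udsov*, *tujab*); -sep when the stem ends in a vowel (*kutu*, *kafo*, *za*).
Since the final sound of *eto* is /o/ (a vowel), it takes -sep, giving *etosep*.
The final sound of *zih* is /h/, which is a voiceless consonant, so the suffix is -of, giving *zihof*.
*abeb*: final sound = /b/, a voiced consonant → -nob → *abebnob*.

etosep, zihof, abebnob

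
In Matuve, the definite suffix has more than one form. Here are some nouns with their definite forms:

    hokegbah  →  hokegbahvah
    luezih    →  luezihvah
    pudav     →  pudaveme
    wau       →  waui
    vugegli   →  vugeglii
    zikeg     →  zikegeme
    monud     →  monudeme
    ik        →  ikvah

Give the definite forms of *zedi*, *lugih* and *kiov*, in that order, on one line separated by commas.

zedii, lugihvah, kioveme

Looking at the final sound of each stem: -vah when the stem ends in a voiceless consonant (*hokegbah*, *luezih*, *ik*); -eme when the stem ends in a voiced consonant (*pudav*, *zikeg*, *monud*); -i when the stem ends in a vowel (*wau*, *vugegli*).
The final sound of *zedi* is /i/, which is a vowel, so the suffix is -i, giving *zedii*.
Since the final sound of *lugih* is /h/ (a voiceless consonant), it takes -vah, giving *lugihvah*.
The final sound of *kiov* is /v/, which is a voiced consonant, so the suffix is -eme, giving *kioveme*.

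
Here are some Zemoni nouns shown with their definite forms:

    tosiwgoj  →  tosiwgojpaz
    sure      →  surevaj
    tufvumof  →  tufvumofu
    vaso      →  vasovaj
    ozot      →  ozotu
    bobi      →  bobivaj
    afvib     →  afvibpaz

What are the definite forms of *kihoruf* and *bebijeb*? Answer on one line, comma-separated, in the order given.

kihorufu, bebijebpaz

The suffix is conditioned by the final sound: -u when the stem ends in a voiceless consonant (*tufvumof*, *ozot*); -paz when the stem ends in a voiced consonant (*tosiwgoj*, *afvib*); -vaj when the stem ends in a vowel (*sure*, *vaso*, *bobi*).
*kihoruf*: final sound = /f/, a voiceless consonant → -u → *kihorufu*.
*bebijeb* — final sound /b/ (a voiced consonant) → -paz → *bebijebpaz*.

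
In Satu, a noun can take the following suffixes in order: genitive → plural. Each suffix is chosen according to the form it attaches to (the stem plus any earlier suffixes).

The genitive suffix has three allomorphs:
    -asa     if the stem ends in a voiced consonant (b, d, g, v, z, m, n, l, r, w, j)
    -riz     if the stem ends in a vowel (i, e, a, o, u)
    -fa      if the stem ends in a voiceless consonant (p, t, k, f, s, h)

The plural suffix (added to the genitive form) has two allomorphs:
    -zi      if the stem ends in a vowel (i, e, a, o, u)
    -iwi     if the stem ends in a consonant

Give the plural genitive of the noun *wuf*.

wuffazi

Since the final sound of *wuf* is /f/ (a voiceless consonant), it takes -fa, giving *wuffa*.
The genitive form *wuffa* — final sound /a/ (a vowel) → -zi → *wuffazi*.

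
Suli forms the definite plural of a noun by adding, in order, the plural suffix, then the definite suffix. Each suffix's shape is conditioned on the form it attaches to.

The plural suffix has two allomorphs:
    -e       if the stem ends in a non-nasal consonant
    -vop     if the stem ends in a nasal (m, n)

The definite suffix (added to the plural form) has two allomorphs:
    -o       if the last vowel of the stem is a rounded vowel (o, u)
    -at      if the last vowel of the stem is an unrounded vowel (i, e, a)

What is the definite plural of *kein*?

*kein*: final consonant = /n/, a nasal → -vop → *keinvop*.
Since the last vowel of the plural form *keinvop* is /o/ (a rounded vowel), it takes -o, giving *keinvopo*.

keinvopo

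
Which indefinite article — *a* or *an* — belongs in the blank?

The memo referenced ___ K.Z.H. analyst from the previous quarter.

The indefinite article is chosen by the initial *sound* of the following word, not its spelling.
The initialism *K.Z.H.* is read letter by letter; the first letter, K, is pronounced /keɪ/, which begins with a consonant sound.
So the article is *a*: The memo referenced a K.Z.H. analyst from the previous quarter.

a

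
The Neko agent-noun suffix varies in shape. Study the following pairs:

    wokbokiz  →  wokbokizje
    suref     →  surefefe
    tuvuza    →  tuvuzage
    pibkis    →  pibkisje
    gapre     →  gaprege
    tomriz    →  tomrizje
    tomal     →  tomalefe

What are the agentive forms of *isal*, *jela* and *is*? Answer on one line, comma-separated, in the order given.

Looking at the final sound of each stem: -je when the stem ends in a sibilant (*wokbokiz*, *pibkis*, *tomriz*); -efe when the stem ends in a non-sibilant consonant (*suref*, *tomal*); -ge when the stem ends in a vowel (*tuvuza*, *gapre*).
The final sound of *isal* is /l/, which is a non-sibilant consonant, so the suffix is -efe, giving *isalefe*.
Since the final sound of *jela* is /a/ (a vowel), it takes -ge, giving *jelage*.
Since the final sound of *is* is /s/ (a sibilant), it takes -je, giving *isje*.

isalefe, jelage, isje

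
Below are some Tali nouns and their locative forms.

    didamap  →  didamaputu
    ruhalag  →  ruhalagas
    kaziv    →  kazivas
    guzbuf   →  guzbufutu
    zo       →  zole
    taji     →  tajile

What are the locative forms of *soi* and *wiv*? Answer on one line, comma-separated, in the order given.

The suffix is conditioned by the final sound: -utu when the stem ends in a voiceless consonant (*didamap*, *guzbuf*); -as when the stem ends in a voiced consonant (*ruhalag*, *kaziv*); -le when the stem ends in a vowel (*zo*, *taji*).
The final sound of *soi* is /i/, which is a vowel, so the suffix is -le, giving *soile*.
*wiv*: final sound = /v/, a voiced consonant → -as → *wivas*.

soile, wivas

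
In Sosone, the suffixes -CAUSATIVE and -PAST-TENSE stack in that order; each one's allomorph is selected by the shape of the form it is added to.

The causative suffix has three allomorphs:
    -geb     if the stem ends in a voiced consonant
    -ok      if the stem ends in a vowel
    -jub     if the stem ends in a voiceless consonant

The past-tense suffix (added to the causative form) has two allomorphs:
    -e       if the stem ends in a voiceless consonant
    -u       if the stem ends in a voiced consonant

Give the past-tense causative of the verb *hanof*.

*hanof* — final sound /f/ (a voiceless consonant) → -jub → *hanofjub*.
Since the final consonant of the causative form *hanofjub* is /b/ (voiced), it takes -u, giving *hanofjubu*.

hanofjubu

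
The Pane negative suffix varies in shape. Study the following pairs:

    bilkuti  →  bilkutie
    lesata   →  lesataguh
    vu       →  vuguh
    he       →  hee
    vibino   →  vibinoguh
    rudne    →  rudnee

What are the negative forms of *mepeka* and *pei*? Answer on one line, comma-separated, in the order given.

mepekaguh, peie

The alternation tracks the last vowel of the stem — -e when the last vowel of the stem is a front vowel (*bilkuti*, *he*, *rudne*); -guh when the last vowel of the stem is a back vowel (*lesata*, *vu*, *vibino*).
The last vowel of *mepeka* is /a/, which is a back vowel, so the suffix is -guh, giving *mepekaguh*.
*pei*: last vowel = /i/, a front vowel → -e → *peie*.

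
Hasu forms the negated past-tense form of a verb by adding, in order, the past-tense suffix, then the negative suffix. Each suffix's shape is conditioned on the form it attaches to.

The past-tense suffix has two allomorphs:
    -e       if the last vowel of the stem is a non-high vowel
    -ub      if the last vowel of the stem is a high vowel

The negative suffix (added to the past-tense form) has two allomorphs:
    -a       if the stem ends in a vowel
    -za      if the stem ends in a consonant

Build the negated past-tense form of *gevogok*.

*gevogok* — last vowel /o/ (a non-high vowel) → -e → *gevogoke*.
The past-tense form *gevogoke* — final sound /e/ (a vowel) → -a → *gevogokea*.

gevogokea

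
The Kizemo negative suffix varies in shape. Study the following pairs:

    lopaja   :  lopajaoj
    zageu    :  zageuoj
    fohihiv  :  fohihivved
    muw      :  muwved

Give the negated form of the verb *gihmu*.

The alternation tracks the final sound of the stem — -ved when the stem ends in a consonant (*fohihiv*, *muw*); -oj when the stem ends in a vowel (*lopaja*, *zageu*).
*gihmu* — final sound /u/ (a vowel) → -oj → *gihmuoj*.

gihmuoj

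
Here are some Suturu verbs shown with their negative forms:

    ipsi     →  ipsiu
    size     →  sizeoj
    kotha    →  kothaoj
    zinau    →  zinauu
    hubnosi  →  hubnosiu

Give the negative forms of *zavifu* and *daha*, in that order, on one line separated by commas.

zavifuu, dahaoj

The suffix is conditioned by the last vowel: -u when the last vowel of the stem is a high vowel (*ipsi*, *zinau*, *hubnosi*); -oj when the last vowel of the stem is a non-high vowel (*size*, *kotha*).
*zavifu*: last vowel = /u/, a high vowel → -u → *zavifuu*.
*daha*: last vowel = /a/, a non-high vowel → -oj → *dahaoj*.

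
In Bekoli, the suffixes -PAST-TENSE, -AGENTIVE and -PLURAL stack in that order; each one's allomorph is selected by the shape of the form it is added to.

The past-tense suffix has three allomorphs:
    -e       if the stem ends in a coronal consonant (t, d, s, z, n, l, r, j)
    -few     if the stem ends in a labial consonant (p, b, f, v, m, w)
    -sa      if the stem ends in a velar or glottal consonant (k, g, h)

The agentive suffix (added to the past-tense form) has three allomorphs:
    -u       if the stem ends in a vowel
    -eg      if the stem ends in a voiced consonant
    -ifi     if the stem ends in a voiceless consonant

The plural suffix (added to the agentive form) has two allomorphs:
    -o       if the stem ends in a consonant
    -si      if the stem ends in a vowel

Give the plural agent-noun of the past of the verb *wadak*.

wadaksausi

Since the final consonant of *wadak* is /k/ (velar/glottal), it takes -sa, giving *wadaksa*.
The past-tense form *wadaksa* — final sound /a/ (a vowel) → -u → *wadaksau*.
The final sound of the agentive form *wadaksau* is /u/, which is a vowel, so the plural suffix is -si, giving *wadaksausi*.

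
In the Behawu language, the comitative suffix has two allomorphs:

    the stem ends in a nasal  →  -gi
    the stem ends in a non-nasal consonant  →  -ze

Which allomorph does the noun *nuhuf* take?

-ze

*nuhuf*: final consonant = /f/, non-nasal → -ze.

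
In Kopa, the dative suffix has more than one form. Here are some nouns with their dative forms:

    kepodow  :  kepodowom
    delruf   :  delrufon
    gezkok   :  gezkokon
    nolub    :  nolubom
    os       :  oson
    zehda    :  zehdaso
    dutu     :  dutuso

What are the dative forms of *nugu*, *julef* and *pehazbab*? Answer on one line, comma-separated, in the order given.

nuguso, julefon, pehazbabom

The alternation tracks the final sound of the stem — -on when the stem ends in a voiceless consonant (*delruf*, *gezkok*, *os*); -om when the stem ends in a voiced consonant (*kepodow*, *nolub*); -so when the stem ends in a vowel (*zehda*, *dutu*).
*nugu* — final sound /u/ (a vowel) → -so → *nuguso*.
*julef* — final sound /f/ (a voiceless consonant) → -on → *julefon*.
*pehazbab* — final sound /b/ (a voiced consonant) → -om → *pehazbabom*.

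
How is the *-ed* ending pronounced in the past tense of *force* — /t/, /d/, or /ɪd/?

/t/

The stem *force* ends in a voiceless consonant other than /t/.
The -ed suffix is realized as /ɪd/ after /t, d/; as /t/ after other voiceless consonants; and as /d/ after other voiced sounds.
So -ed on *force* is pronounced /t/.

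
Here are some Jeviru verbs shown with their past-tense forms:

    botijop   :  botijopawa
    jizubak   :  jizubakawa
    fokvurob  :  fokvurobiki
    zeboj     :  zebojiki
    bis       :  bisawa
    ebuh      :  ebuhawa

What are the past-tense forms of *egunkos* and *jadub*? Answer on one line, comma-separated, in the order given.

The alternation tracks the final consonant of the stem — -awa when the stem ends in a voiceless consonant (*botijop*, *jizubak*, *bis*, *ebuh*); -iki when the stem ends in a voiced consonant (*fokvurob*, *zeboj*).
The final consonant of *egunkos* is /s/, which is voiceless, so the suffix is -awa, giving *egunkosawa*.
*jadub* — final consonant /b/ (voiced) → -iki → *jadubiki*.

egunkosawa, jadubiki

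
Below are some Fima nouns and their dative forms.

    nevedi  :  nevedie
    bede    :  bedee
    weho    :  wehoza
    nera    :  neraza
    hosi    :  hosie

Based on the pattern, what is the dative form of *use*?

usee

Looking at the last vowel of each stem: -e when the last vowel of the stem is a front vowel (*nevedi*, *bede*, *hosi*); -za when the last vowel of the stem is a back vowel (*weho*, *nera*).
*use* — last vowel /e/ (a front vowel) → -e → *usee*.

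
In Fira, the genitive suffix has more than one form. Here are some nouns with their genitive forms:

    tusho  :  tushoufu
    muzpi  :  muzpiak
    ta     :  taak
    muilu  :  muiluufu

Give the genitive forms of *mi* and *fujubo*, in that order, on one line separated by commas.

The pattern is rounding harmony: -ufu when the last vowel of the stem is a rounded vowel (*tusho*, *muilu*); -ak when the last vowel of the stem is an unrounded vowel (*muzpi*, *ta*).
*mi*: last vowel = /i/, an unrounded vowel → -ak → *miak*.
*fujubo*: last vowel = /o/, a rounded vowel → -ufu → *fujuboufu*.

miak, fujuboufu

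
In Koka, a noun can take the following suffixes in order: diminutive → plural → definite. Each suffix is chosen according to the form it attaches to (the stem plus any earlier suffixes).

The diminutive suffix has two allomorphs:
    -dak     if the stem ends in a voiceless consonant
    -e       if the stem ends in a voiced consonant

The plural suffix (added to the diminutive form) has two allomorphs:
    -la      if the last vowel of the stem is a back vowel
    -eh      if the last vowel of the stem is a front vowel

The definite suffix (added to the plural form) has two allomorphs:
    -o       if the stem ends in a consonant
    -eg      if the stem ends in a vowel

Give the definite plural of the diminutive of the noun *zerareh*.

*zerareh*: final consonant = /h/, voiceless → -dak → *zerarehdak*.
The diminutive form *zerarehdak*: last vowel = /a/, a back vowel → -la → *zerarehdakla*.
Since the final sound of the plural form *zerarehdakla* is /a/ (a vowel), it takes -eg, giving *zerarehdaklaeg*.

zerarehdaklaeg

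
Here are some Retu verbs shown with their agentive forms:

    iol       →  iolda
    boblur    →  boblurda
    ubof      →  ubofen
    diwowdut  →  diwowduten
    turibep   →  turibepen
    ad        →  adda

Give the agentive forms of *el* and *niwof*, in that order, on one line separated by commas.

Looking at the final consonant of each stem: -en when the stem ends in a voiceless consonant (*ubof*, *diwowdut*, *turibep*); -da when the stem ends in a voiced consonant (*iol*, *boblur*, *ad*).
*el*: final consonant = /l/, voiced → -da → *elda*.
The final consonant of *niwof* is /f/, which is voiceless, so the suffix is -en, giving *niwofen*.

elda, niwofen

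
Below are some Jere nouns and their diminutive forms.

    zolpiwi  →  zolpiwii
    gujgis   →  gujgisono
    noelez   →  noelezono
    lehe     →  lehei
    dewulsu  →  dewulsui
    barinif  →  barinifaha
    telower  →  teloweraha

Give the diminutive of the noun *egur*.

eguraha

The pattern is sibilance of the final sound: -ono when the stem ends in a sibilant (*gujgis*, *noelez*); -aha when the stem ends in a non-sibilant consonant (*barinif*, *telower*); -i when the stem ends in a vowel (*zolpiwi*, *lehe*, *dewulsu*).
The final sound of *egur* is /r/, which is a non-sibilant consonant, so the suffix is -aha, giving *eguraha*.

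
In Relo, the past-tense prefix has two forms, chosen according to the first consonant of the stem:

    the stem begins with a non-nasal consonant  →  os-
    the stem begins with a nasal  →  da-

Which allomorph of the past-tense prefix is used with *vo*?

os-

*vo*: first consonant = /v/, non-nasal → os-.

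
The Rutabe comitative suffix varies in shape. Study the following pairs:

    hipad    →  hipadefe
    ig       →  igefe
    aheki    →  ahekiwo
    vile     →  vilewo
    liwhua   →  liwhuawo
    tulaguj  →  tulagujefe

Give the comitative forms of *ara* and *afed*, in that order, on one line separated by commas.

arawo, afedefe

Looking at the final sound of each stem: -efe when the stem ends in a consonant (*hipad*, *ig*, *tulaguj*); -wo when the stem ends in a vowel (*aheki*, *vile*, *liwhua*).
*ara*: final sound = /a/, a vowel → -wo → *arawo*.
*afed* — final sound /d/ (a consonant) → -efe → *afedefe*.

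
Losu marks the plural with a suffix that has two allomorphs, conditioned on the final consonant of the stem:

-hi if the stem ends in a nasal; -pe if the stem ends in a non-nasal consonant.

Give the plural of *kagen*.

*kagen* — final consonant /n/ (a nasal) → -hi → *kagenhi*.

kagenhi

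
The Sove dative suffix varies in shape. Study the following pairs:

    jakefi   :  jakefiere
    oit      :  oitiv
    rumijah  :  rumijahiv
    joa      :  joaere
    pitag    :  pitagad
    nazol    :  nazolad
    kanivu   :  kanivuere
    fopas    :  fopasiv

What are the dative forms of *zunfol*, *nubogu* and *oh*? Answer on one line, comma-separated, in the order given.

zunfolad, nuboguere, ohiv

The suffix is conditioned by the final sound: -iv when the stem ends in a voiceless consonant (*oit*, *rumijah*, *fopas*); -ad when the stem ends in a voiced consonant (*pitag*, *nazol*); -ere when the stem ends in a vowel (*jakefi*, *joa*, *kanivu*).
*zunfol*: final sound = /l/, a voiced consonant → -ad → *zunfolad*.
*nubogu*: final sound = /u/, a vowel → -ere → *nuboguere*.
*oh* — final sound /h/ (a voiceless consonant) → -iv → *ohiv*.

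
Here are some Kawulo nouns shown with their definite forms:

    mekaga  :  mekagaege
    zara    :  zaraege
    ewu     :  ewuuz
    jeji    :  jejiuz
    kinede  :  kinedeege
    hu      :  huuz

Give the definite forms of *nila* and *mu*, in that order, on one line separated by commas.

The pattern is height harmony: -uz when the last vowel of the stem is a high vowel (*ewu*, *jeji*, *hu*); -ege when the last vowel of the stem is a non-high vowel (*mekaga*, *zara*, *kinede*).
*nila*: last vowel = /a/, a non-high vowel → -ege → *nilaege*.
*mu*: last vowel = /u/, a high vowel → -uz → *muuz*.

nilaege, muuz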